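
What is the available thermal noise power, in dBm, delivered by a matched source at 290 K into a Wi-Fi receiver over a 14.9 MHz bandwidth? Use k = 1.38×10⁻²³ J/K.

−102.2 dBm

P_n = kTB = 1.38×10⁻²³ × 290 × 1.49×10⁷ = 5.96×10⁻¹⁴ W
In dBm: 10 log₁₀(5.96×10⁻¹⁴ / 10⁻³) = −102.2 dBm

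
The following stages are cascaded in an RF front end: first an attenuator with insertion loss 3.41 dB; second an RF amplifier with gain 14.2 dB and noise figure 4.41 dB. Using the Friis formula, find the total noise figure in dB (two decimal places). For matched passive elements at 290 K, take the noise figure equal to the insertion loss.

Convert to linear (a loss of L dB is a gain of −L dB): F_i = 10^(NF_i/10), G_i = 10^(G_i,dB/10)
  Stage 1: F_1 = 10^(3.41/10) = 2.193, G_1 = 10^(−3.41/10) = 0.4560
  Stage 2: F_2 = 10^(4.41/10) = 2.761, G_2 = 10^(14.2/10) = 26.30
Friis cascade:
  F = 2.193 + (2.761 − 1)/0.4560 = 6.053
NF = 10 log₁₀(6.053) = 7.82 dB

7.82 dB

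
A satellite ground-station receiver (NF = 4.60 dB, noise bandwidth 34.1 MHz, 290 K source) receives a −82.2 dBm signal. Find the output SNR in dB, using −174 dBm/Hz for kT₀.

11.9 dB

Noise floor: N = −174 + 10 log₁₀(B) + NF
10 log₁₀(3.41×10⁷) = 75.33 dB
N = −174 + 75.33 + 4.60 = −94.07 dBm
SNR = P_sig − N = −82.2 − (−94.07) = 11.87 dB → 11.9 dB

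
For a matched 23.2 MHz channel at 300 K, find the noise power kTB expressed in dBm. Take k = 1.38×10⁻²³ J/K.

−100.2 dBm

P_n = kTB = 1.38×10⁻²³ × 300 × 2.32×10⁷ = 9.60×10⁻¹⁴ W
In dBm: 10 log₁₀(9.60×10⁻¹⁴ / 10⁻³) = −100.2 dBm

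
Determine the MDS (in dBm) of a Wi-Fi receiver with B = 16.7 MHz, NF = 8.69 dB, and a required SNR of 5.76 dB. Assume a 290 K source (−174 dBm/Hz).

Sensitivity = −174 + 10 log₁₀(B) + NF + SNR_min
= −174 + 72.23 + 8.69 + 5.76
= −87.32 dBm → −87.3 dBm

−87.3 dBm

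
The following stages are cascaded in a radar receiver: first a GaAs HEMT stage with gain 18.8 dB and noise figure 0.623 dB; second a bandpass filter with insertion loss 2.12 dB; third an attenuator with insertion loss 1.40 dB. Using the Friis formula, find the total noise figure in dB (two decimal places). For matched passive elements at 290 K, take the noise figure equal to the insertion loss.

Convert to linear (a loss of L dB is a gain of −L dB): F_i = 10^(NF_i/10), G_i = 10^(G_i,dB/10)
  Stage 1: F_1 = 10^(0.623/10) = 1.154, G_1 = 10^(18.8/10) = 75.86
  Stage 2: F_2 = 10^(2.12/10) = 1.629, G_2 = 10^(−2.12/10) = 0.6138
  Stage 3: F_3 = 10^(1.40/10) = 1.380, G_3 = 10^(−1.40/10) = 0.7244
Friis cascade:
  F = 1.154 + (1.629 − 1)/75.86 + (1.380 − 1)/46.56 = 1.171
NF = 10 log₁₀(1.171) = 0.68 dB

0.68 dB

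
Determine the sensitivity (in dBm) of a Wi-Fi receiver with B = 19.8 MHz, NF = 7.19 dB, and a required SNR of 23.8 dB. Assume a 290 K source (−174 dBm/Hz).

−70.0 dBm

Sensitivity = −174 + 10 log₁₀(B) + NF + SNR_min
= −174 + 72.97 + 7.19 + 23.8
= −70.04 dBm → −70.0 dBm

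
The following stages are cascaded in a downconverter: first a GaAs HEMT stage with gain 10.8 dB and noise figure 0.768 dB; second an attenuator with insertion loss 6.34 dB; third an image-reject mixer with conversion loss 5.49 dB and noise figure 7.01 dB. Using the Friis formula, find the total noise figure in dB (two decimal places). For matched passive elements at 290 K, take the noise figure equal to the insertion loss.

4.64 dB

Convert to linear (a loss of L dB is a gain of −L dB): F_i = 10^(NF_i/10), G_i = 10^(G_i,dB/10)
  Stage 1: F_1 = 10^(0.768/10) = 1.193, G_1 = 10^(10.8/10) = 12.02
  Stage 2: F_2 = 10^(6.34/10) = 4.305, G_2 = 10^(−6.34/10) = 0.2323
  Stage 3: F_3 = 10^(7.01/10) = 5.023, G_3 = 10^(−5.49/10) = 0.2825
Friis cascade:
  F = 1.193 + (4.305 − 1)/12.02 + (5.023 − 1)/2.793 = 2.909
NF = 10 log₁₀(2.909) = 4.64 dB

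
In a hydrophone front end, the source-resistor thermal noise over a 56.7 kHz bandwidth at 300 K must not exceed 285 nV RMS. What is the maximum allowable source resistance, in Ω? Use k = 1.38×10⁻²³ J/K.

86.5 Ω

Johnson–Nyquist: V_n = √(4kTRB) ⇒ R = V_n² / (4kTB)
4kTB = 4 × 1.38×10⁻²³ × 300 × 5.67×10⁴ = 9.39×10⁻¹⁶
R = (2.85×10⁻⁷)² / 9.39×10⁻¹⁶ = 8.65×10¹ Ω = 86.5 Ω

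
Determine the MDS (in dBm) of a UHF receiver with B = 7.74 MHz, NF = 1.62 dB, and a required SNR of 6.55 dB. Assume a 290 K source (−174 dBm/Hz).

−96.9 dBm

Sensitivity = −174 + 10 log₁₀(B) + NF + SNR_min
= −174 + 68.89 + 1.62 + 6.55
= −96.94 dBm → −96.9 dBm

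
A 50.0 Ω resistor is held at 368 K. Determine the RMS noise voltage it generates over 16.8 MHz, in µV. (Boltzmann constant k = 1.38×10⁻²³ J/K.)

V_n = √(4kTRB)
4kTRB = 4 × 1.38×10⁻²³ × 368 × 5.00×10¹ × 1.68×10⁷ = 1.71×10⁻¹¹ V²
V_n = √(1.71×10⁻¹¹) = 4.13×10⁻⁶ V = 4.13 µV

4.13 µV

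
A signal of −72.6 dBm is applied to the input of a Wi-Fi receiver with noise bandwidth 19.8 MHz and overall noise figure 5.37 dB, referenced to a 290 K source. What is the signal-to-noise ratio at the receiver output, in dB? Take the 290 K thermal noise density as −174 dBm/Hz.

23.1 dB

Noise floor: N = −174 + 10 log₁₀(B) + NF
10 log₁₀(1.98×10⁷) = 72.97 dB
N = −174 + 72.97 + 5.37 = −95.66 dBm
SNR = P_sig − N = −72.6 − (−95.66) = 23.06 dB → 23.1 dB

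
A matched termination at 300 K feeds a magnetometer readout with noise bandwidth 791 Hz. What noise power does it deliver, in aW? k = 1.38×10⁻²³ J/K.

P_n = kTB = 1.38×10⁻²³ × 300 × 7.91×10² = 3.27×10⁻¹⁸ W = 3.27 aW

3.27 aW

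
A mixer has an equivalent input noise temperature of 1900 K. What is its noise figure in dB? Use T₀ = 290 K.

F = 1 + T_e/T₀ = 1 + 1900/290 = 7.55172
NF = 10 log₁₀(7.55172) = 8.78 dB

8.78 dB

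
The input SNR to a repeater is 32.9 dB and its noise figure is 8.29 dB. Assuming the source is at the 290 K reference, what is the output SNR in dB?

24.61 dB

By definition F = SNR_in/SNR_out, so in dB: SNR_out = SNR_in − NF
SNR_out = 32.9 − 8.29 = 24.61 dB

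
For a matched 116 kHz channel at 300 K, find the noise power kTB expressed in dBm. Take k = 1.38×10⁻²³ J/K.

P_n = kTB = 1.38×10⁻²³ × 300 × 1.16×10⁵ = 4.80×10⁻¹⁶ W
In dBm: 10 log₁₀(4.80×10⁻¹⁶ / 10⁻³) = −123.2 dBm

−123.2 dBm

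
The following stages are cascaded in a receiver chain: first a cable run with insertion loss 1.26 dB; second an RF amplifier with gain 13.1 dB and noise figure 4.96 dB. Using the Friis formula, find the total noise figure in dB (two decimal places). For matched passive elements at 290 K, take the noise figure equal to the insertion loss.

Convert to linear (a loss of L dB is a gain of −L dB): F_i = 10^(NF_i/10), G_i = 10^(G_i,dB/10)
  Stage 1: F_1 = 10^(1.26/10) = 1.337, G_1 = 10^(−1.26/10) = 0.7482
  Stage 2: F_2 = 10^(4.96/10) = 3.133, G_2 = 10^(13.1/10) = 20.42
Friis cascade:
  F = 1.337 + (3.133 − 1)/0.7482 = 4.188
NF = 10 log₁₀(4.188) = 6.22 dB

6.22 dB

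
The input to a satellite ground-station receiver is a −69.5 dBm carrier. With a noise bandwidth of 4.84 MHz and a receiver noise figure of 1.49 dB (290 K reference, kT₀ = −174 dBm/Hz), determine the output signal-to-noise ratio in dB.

36.2 dB

Noise floor: N = −174 + 10 log₁₀(B) + NF
10 log₁₀(4.84×10⁶) = 66.85 dB
N = −174 + 66.85 + 1.49 = −105.66 dBm
SNR = P_sig − N = −69.5 − (−105.66) = 36.16 dB → 36.2 dB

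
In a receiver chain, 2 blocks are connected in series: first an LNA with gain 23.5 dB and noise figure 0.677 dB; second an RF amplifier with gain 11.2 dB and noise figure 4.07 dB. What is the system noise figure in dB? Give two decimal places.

0.70 dB

Convert to linear (a loss of L dB is a gain of −L dB): F_i = 10^(NF_i/10), G_i = 10^(G_i,dB/10)
  Stage 1: F_1 = 10^(0.677/10) = 1.169, G_1 = 10^(23.5/10) = 223.9
  Stage 2: F_2 = 10^(4.07/10) = 2.553, G_2 = 10^(11.2/10) = 13.18
Friis cascade:
  F = 1.169 + (2.553 − 1)/223.9 = 1.176
NF = 10 log₁₀(1.176) = 0.70 dB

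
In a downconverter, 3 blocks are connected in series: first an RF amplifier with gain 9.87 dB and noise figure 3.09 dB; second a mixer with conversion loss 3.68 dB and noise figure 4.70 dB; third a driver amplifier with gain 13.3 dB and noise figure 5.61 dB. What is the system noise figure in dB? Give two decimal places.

Convert to linear (a loss of L dB is a gain of −L dB): F_i = 10^(NF_i/10), G_i = 10^(G_i,dB/10)
  Stage 1: F_1 = 10^(3.09/10) = 2.037, G_1 = 10^(9.87/10) = 9.705
  Stage 2: F_2 = 10^(4.70/10) = 2.951, G_2 = 10^(−3.68/10) = 0.4285
  Stage 3: F_3 = 10^(5.61/10) = 3.639, G_3 = 10^(13.3/10) = 21.38
Friis cascade:
  F = 2.037 + (2.951 − 1)/9.705 + (3.639 − 1)/4.159 = 2.873
NF = 10 log₁₀(2.873) = 4.58 dB

4.58 dB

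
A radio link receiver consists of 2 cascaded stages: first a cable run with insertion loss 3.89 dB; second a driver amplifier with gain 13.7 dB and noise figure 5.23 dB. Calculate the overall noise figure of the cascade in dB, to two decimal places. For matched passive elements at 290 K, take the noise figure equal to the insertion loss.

Convert to linear (a loss of L dB is a gain of −L dB): F_i = 10^(NF_i/10), G_i = 10^(G_i,dB/10)
  Stage 1: F_1 = 10^(3.89/10) = 2.449, G_1 = 10^(−3.89/10) = 0.4083
  Stage 2: F_2 = 10^(5.23/10) = 3.334, G_2 = 10^(13.7/10) = 23.44
Friis cascade:
  F = 2.449 + (3.334 − 1)/0.4083 = 8.166
NF = 10 log₁₀(8.166) = 9.12 dB

9.12 dB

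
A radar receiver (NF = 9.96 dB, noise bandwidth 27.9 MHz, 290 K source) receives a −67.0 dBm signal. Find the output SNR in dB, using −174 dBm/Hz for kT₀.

22.6 dB

Noise floor: N = −174 + 10 log₁₀(B) + NF
10 log₁₀(2.79×10⁷) = 74.46 dB
N = −174 + 74.46 + 9.96 = −89.58 dBm
SNR = P_sig − N = −67.0 − (−89.58) = 22.58 dB → 22.6 dB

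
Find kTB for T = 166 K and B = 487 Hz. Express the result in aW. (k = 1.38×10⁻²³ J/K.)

1.12 aW

P_n = kTB = 1.38×10⁻²³ × 166 × 4.87×10² = 1.12×10⁻¹⁸ W = 1.12 aW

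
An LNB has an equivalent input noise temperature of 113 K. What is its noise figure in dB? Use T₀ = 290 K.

1.43 dB

F = 1 + T_e/T₀ = 1 + 113/290 = 1.38966
NF = 10 log₁₀(1.38966) = 1.43 dB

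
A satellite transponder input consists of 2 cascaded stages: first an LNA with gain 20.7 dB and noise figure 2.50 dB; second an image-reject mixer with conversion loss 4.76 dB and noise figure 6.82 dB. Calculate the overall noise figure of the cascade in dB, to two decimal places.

2.58 dB

Convert to linear (a loss of L dB is a gain of −L dB): F_i = 10^(NF_i/10), G_i = 10^(G_i,dB/10)
  Stage 1: F_1 = 10^(2.50/10) = 1.778, G_1 = 10^(20.7/10) = 117.5
  Stage 2: F_2 = 10^(6.82/10) = 4.808, G_2 = 10^(−4.76/10) = 0.3342
Friis cascade:
  F = 1.778 + (4.808 − 1)/117.5 = 1.811
NF = 10 log₁₀(1.811) = 2.58 dB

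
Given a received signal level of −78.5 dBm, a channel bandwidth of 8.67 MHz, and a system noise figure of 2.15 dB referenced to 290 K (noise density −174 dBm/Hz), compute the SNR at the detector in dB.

Noise floor: N = −174 + 10 log₁₀(B) + NF
10 log₁₀(8.67×10⁶) = 69.38 dB
N = −174 + 69.38 + 2.15 = −102.47 dBm
SNR = P_sig − N = −78.5 − (−102.47) = 23.97 dB → 24.0 dB

24.0 dB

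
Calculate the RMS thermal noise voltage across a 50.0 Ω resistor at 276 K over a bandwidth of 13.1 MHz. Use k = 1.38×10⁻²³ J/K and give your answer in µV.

V_n = √(4kTRB)
4kTRB = 4 × 1.38×10⁻²³ × 276 × 5.00×10¹ × 1.31×10⁷ = 9.98×10⁻¹² V²
V_n = √(9.98×10⁻¹²) = 3.16×10⁻⁶ V = 3.16 µV

3.16 µV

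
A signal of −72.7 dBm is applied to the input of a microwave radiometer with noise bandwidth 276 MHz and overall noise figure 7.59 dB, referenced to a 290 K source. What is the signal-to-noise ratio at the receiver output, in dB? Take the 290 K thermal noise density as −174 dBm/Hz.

9.3 dB

Noise floor: N = −174 + 10 log₁₀(B) + NF
10 log₁₀(2.76×10⁸) = 84.41 dB
N = −174 + 84.41 + 7.59 = −82.00 dBm
SNR = P_sig − N = −72.7 − (−82.00) = 9.30 dB → 9.3 dB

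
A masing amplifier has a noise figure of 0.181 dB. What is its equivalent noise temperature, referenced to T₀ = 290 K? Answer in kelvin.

12.3 K

F = 10^(0.181/10) = 1.04256
T_e = (F − 1)·T₀ = (1.04256 − 1) × 290 = 12.3 K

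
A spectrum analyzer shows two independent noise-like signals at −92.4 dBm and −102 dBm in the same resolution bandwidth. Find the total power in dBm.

−91.9 dBm

Convert to linear, add, convert back:
P₁ = 5.75×10⁻¹³ W, P₂ = 6.31×10⁻¹⁴ W
P_tot = 6.39×10⁻¹³ W → 10 log₁₀(P_tot / 10⁻³) = −91.9 dBm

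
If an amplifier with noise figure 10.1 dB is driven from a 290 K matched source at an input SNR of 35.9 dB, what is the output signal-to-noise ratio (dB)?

25.8 dB

By definition F = SNR_in/SNR_out, so in dB: SNR_out = SNR_in − NF
SNR_out = 35.9 − 10.1 = 25.8 dB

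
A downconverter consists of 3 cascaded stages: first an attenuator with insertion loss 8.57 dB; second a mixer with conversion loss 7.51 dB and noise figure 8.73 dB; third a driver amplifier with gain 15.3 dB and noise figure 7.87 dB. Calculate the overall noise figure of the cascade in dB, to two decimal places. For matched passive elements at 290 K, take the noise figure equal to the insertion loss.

Convert to linear (a loss of L dB is a gain of −L dB): F_i = 10^(NF_i/10), G_i = 10^(G_i,dB/10)
  Stage 1: F_1 = 10^(8.57/10) = 7.194, G_1 = 10^(−8.57/10) = 0.1390
  Stage 2: F_2 = 10^(8.73/10) = 7.464, G_2 = 10^(−7.51/10) = 0.1774
  Stage 3: F_3 = 10^(7.87/10) = 6.124, G_3 = 10^(15.3/10) = 33.88
Friis cascade:
  F = 7.194 + (7.464 − 1)/0.1390 + (6.124 − 1)/0.02466 = 261.5
NF = 10 log₁₀(261.5) = 24.17 dB

24.17 dB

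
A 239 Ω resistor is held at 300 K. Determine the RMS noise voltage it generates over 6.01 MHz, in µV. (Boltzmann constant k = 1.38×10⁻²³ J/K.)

4.88 µV

V_n = √(4kTRB)
4kTRB = 4 × 1.38×10⁻²³ × 300 × 2.39×10² × 6.01×10⁶ = 2.38×10⁻¹¹ V²
V_n = √(2.38×10⁻¹¹) = 4.88×10⁻⁶ V = 4.88 µV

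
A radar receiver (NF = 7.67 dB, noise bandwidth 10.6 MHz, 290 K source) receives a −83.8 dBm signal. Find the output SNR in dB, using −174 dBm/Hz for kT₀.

12.3 dB

Noise floor: N = −174 + 10 log₁₀(B) + NF
10 log₁₀(1.06×10⁷) = 70.25 dB
N = −174 + 70.25 + 7.67 = −96.08 dBm
SNR = P_sig − N = −83.8 − (−96.08) = 12.28 dB → 12.3 dB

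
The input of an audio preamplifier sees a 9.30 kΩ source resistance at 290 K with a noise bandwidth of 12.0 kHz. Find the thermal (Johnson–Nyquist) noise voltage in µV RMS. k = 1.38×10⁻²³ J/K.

1.34 µV

V_n = √(4kTRB)
4kTRB = 4 × 1.38×10⁻²³ × 290 × 9.30×10³ × 1.20×10⁴ = 1.79×10⁻¹² V²
V_n = √(1.79×10⁻¹²) = 1.34×10⁻⁶ V = 1.34 µV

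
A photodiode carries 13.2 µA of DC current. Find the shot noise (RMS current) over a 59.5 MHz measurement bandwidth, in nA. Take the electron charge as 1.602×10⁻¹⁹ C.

I_n = √(2qI·B)
2qI·B = 2 × 1.602×10⁻¹⁹ × 1.32×10⁻⁵ × 5.95×10⁷ = 2.52×10⁻¹⁶ A²
I_n = √(2.52×10⁻¹⁶) = 1.59×10⁻⁸ A = 15.9 nA

15.9 nA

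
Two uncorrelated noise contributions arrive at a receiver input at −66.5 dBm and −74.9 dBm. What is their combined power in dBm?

Convert to linear, add, convert back:
P₁ = 2.24×10⁻¹⁰ W, P₂ = 3.24×10⁻¹¹ W
P_tot = 2.56×10⁻¹⁰ W → 10 log₁₀(P_tot / 10⁻³) = −65.9 dBm

−65.9 dBm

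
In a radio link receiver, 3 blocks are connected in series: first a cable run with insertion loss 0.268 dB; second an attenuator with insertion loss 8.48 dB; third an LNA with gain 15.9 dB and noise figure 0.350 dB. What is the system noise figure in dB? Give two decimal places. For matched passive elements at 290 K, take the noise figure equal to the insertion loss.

Convert to linear (a loss of L dB is a gain of −L dB): F_i = 10^(NF_i/10), G_i = 10^(G_i,dB/10)
  Stage 1: F_1 = 10^(0.268/10) = 1.064, G_1 = 10^(−0.268/10) = 0.9402
  Stage 2: F_2 = 10^(8.48/10) = 7.047, G_2 = 10^(−8.48/10) = 0.1419
  Stage 3: F_3 = 10^(0.350/10) = 1.084, G_3 = 10^(15.9/10) = 38.90
Friis cascade:
  F = 1.064 + (7.047 − 1)/0.9402 + (1.084 − 1)/0.1334 = 8.125
NF = 10 log₁₀(8.125) = 9.10 dB

9.10 dB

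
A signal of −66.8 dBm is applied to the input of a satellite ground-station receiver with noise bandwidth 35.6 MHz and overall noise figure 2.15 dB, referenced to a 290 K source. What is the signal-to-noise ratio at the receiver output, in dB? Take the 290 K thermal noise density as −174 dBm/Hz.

29.5 dB

Noise floor: N = −174 + 10 log₁₀(B) + NF
10 log₁₀(3.56×10⁷) = 75.51 dB
N = −174 + 75.51 + 2.15 = −96.34 dBm
SNR = P_sig − N = −66.8 − (−96.34) = 29.54 dB → 29.5 dB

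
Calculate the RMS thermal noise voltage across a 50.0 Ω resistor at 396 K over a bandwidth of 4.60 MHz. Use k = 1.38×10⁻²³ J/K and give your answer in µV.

V_n = √(4kTRB)
4kTRB = 4 × 1.38×10⁻²³ × 396 × 5.00×10¹ × 4.60×10⁶ = 5.03×10⁻¹² V²
V_n = √(5.03×10⁻¹²) = 2.24×10⁻⁶ V = 2.24 µV

2.24 µV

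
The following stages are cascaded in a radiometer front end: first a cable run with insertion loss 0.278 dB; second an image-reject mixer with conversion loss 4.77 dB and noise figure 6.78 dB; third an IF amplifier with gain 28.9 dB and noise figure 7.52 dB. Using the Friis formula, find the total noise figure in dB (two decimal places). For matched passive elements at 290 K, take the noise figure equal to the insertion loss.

13.00 dB

Convert to linear (a loss of L dB is a gain of −L dB): F_i = 10^(NF_i/10), G_i = 10^(G_i,dB/10)
  Stage 1: F_1 = 10^(0.278/10) = 1.066, G_1 = 10^(−0.278/10) = 0.9380
  Stage 2: F_2 = 10^(6.78/10) = 4.764, G_2 = 10^(−4.77/10) = 0.3334
  Stage 3: F_3 = 10^(7.52/10) = 5.649, G_3 = 10^(28.9/10) = 776.2
Friis cascade:
  F = 1.066 + (4.764 − 1)/0.9380 + (5.649 − 1)/0.3128 = 19.95
NF = 10 log₁₀(19.95) = 13.00 dB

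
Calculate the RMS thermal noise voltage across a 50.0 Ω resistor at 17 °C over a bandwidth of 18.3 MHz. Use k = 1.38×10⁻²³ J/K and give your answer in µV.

T = 17 °C + 273.15 = 290.15 K
V_n = √(4kTRB)
4kTRB = 4 × 1.38×10⁻²³ × 290.15 × 5.00×10¹ × 1.83×10⁷ = 1.47×10⁻¹¹ V²
V_n = √(1.47×10⁻¹¹) = 3.83×10⁻⁶ V = 3.83 µV

3.83 µV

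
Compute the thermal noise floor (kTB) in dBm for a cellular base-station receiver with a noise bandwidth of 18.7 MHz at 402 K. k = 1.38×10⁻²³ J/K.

P_n = kTB = 1.38×10⁻²³ × 402 × 1.87×10⁷ = 1.04×10⁻¹³ W
In dBm: 10 log₁₀(1.04×10⁻¹³ / 10⁻³) = −99.8 dBm

−99.8 dBm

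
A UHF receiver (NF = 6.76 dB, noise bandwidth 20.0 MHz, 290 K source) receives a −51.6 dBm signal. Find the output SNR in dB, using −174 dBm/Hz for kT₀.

Noise floor: N = −174 + 10 log₁₀(B) + NF
10 log₁₀(2.00×10⁷) = 73.01 dB
N = −174 + 73.01 + 6.76 = −94.23 dBm
SNR = P_sig − N = −51.6 − (−94.23) = 42.63 dB → 42.6 dB

42.6 dB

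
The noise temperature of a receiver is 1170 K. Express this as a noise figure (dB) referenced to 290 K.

F = 1 + T_e/T₀ = 1 + 1170/290 = 5.03448
NF = 10 log₁₀(5.03448) = 7.02 dB

7.02 dB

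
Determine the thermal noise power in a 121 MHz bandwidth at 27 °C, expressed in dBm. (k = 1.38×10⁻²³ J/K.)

T = 27 °C + 273.15 = 300.15 K
P_n = kTB = 1.38×10⁻²³ × 300.15 × 1.21×10⁸ = 5.01×10⁻¹³ W
In dBm: 10 log₁₀(5.01×10⁻¹³ / 10⁻³) = −93.0 dBm

−93.0 dBm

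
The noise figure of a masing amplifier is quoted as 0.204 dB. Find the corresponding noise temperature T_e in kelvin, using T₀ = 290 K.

F = 10^(0.204/10) = 1.04809
T_e = (F − 1)·T₀ = (1.04809 − 1) × 290 = 13.9 K

13.9 K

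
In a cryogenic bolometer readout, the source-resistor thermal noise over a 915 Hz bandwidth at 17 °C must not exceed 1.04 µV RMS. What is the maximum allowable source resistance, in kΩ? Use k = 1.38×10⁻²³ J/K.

73.8 kΩ

T = 17 °C + 273.15 = 290.15 K
Johnson–Nyquist: V_n = √(4kTRB) ⇒ R = V_n² / (4kTB)
4kTB = 4 × 1.38×10⁻²³ × 290.15 × 9.15×10² = 1.47×10⁻¹⁷
R = (1.04×10⁻⁶)² / 1.47×10⁻¹⁷ = 7.38×10⁴ Ω = 73.8 kΩ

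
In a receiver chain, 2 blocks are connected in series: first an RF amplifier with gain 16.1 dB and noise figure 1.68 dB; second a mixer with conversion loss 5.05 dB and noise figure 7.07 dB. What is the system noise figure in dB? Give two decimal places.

1.97 dB

Convert to linear (a loss of L dB is a gain of −L dB): F_i = 10^(NF_i/10), G_i = 10^(G_i,dB/10)
  Stage 1: F_1 = 10^(1.68/10) = 1.472, G_1 = 10^(16.1/10) = 40.74
  Stage 2: F_2 = 10^(7.07/10) = 5.093, G_2 = 10^(−5.05/10) = 0.3126
Friis cascade:
  F = 1.472 + (5.093 − 1)/40.74 = 1.573
NF = 10 log₁₀(1.573) = 1.97 dB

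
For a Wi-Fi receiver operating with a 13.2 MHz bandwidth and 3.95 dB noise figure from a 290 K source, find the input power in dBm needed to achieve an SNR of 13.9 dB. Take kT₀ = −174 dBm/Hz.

Sensitivity = −174 + 10 log₁₀(B) + NF + SNR_min
= −174 + 71.21 + 3.95 + 13.9
= −84.94 dBm → −84.9 dBm

−84.9 dBm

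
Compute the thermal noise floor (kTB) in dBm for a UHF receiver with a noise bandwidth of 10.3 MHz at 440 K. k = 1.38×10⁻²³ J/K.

P_n = kTB = 1.38×10⁻²³ × 440 × 1.03×10⁷ = 6.25×10⁻¹⁴ W
In dBm: 10 log₁₀(6.25×10⁻¹⁴ / 10⁻³) = −102.0 dBm

−102.0 dBm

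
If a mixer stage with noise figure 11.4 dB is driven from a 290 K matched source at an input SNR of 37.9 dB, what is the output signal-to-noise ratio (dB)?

By definition F = SNR_in/SNR_out, so in dB: SNR_out = SNR_in − NF
SNR_out = 37.9 − 11.4 = 26.5 dB

26.5 dB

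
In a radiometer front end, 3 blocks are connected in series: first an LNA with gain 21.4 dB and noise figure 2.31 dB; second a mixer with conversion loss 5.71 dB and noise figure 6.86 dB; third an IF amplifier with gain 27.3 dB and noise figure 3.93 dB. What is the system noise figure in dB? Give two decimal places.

2.48 dB

Convert to linear (a loss of L dB is a gain of −L dB): F_i = 10^(NF_i/10), G_i = 10^(G_i,dB/10)
  Stage 1: F_1 = 10^(2.31/10) = 1.702, G_1 = 10^(21.4/10) = 138.0
  Stage 2: F_2 = 10^(6.86/10) = 4.853, G_2 = 10^(−5.71/10) = 0.2685
  Stage 3: F_3 = 10^(3.93/10) = 2.472, G_3 = 10^(27.3/10) = 537.0
Friis cascade:
  F = 1.702 + (4.853 − 1)/138.0 + (2.472 − 1)/37.07 = 1.770
NF = 10 log₁₀(1.770) = 2.48 dB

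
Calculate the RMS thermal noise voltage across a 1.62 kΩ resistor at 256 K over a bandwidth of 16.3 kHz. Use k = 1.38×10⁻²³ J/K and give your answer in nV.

611 nV

V_n = √(4kTRB)
4kTRB = 4 × 1.38×10⁻²³ × 256 × 1.62×10³ × 1.63×10⁴ = 3.73×10⁻¹³ V²
V_n = √(3.73×10⁻¹³) = 6.11×10⁻⁷ V = 611 nV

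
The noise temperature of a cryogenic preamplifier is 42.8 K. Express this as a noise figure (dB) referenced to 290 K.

F = 1 + T_e/T₀ = 1 + 42.8/290 = 1.14759
NF = 10 log₁₀(1.14759) = 0.598 dB

0.598 dB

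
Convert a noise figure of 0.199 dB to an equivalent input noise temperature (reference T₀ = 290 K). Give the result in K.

F = 10^(0.199/10) = 1.04689
T_e = (F − 1)·T₀ = (1.04689 − 1) × 290 = 13.6 K

13.6 K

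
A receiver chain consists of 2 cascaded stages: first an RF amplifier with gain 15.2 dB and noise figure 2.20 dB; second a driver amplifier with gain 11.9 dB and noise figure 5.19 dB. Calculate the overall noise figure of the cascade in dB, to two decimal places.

Convert to linear (a loss of L dB is a gain of −L dB): F_i = 10^(NF_i/10), G_i = 10^(G_i,dB/10)
  Stage 1: F_1 = 10^(2.20/10) = 1.660, G_1 = 10^(15.2/10) = 33.11
  Stage 2: F_2 = 10^(5.19/10) = 3.304, G_2 = 10^(11.9/10) = 15.49
Friis cascade:
  F = 1.660 + (3.304 − 1)/33.11 = 1.729
NF = 10 log₁₀(1.729) = 2.38 dB

2.38 dB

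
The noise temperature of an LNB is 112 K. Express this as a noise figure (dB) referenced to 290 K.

1.42 dB

F = 1 + T_e/T₀ = 1 + 112/290 = 1.38621
NF = 10 log₁₀(1.38621) = 1.42 dB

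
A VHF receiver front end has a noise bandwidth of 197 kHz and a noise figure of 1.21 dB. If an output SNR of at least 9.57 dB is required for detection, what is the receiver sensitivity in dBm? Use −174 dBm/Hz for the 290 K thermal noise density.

−110.3 dBm

Sensitivity = −174 + 10 log₁₀(B) + NF + SNR_min
= −174 + 52.94 + 1.21 + 9.57
= −110.28 dBm → −110.3 dBm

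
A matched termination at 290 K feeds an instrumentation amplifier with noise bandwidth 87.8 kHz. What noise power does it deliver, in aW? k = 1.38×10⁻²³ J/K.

P_n = kTB = 1.38×10⁻²³ × 290 × 8.78×10⁴ = 3.51×10⁻¹⁶ W = 351 aW

351 aW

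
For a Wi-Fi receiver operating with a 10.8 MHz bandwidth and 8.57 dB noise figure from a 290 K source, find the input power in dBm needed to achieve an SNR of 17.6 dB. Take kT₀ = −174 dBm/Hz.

Sensitivity = −174 + 10 log₁₀(B) + NF + SNR_min
= −174 + 70.33 + 8.57 + 17.6
= −77.50 dBm → −77.5 dBm

−77.5 dBm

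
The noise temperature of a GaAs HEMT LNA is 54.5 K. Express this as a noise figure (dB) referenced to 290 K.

0.748 dB

F = 1 + T_e/T₀ = 1 + 54.5/290 = 1.18793
NF = 10 log₁₀(1.18793) = 0.748 dB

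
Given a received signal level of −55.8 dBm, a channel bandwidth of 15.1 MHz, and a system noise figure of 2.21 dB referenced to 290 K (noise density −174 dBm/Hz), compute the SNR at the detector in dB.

Noise floor: N = −174 + 10 log₁₀(B) + NF
10 log₁₀(1.51×10⁷) = 71.79 dB
N = −174 + 71.79 + 2.21 = −100.00 dBm
SNR = P_sig − N = −55.8 − (−100.00) = 44.20 dB → 44.2 dB

44.2 dB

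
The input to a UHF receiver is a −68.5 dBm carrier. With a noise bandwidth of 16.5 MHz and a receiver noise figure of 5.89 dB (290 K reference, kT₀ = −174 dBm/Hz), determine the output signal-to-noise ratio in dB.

27.4 dB

Noise floor: N = −174 + 10 log₁₀(B) + NF
10 log₁₀(1.65×10⁷) = 72.17 dB
N = −174 + 72.17 + 5.89 = −95.94 dBm
SNR = P_sig − N = −68.5 − (−95.94) = 27.44 dB → 27.4 dB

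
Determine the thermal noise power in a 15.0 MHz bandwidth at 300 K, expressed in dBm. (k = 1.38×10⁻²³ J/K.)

P_n = kTB = 1.38×10⁻²³ × 300 × 1.50×10⁷ = 6.21×10⁻¹⁴ W
In dBm: 10 log₁₀(6.21×10⁻¹⁴ / 10⁻³) = −102.1 dBm

−102.1 dBm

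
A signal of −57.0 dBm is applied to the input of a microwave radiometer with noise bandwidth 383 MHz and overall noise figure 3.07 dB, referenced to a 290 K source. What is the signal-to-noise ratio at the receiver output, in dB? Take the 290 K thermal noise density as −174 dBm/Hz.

Noise floor: N = −174 + 10 log₁₀(B) + NF
10 log₁₀(3.83×10⁸) = 85.83 dB
N = −174 + 85.83 + 3.07 = −85.10 dBm
SNR = P_sig − N = −57.0 − (−85.10) = 28.10 dB → 28.1 dB

28.1 dB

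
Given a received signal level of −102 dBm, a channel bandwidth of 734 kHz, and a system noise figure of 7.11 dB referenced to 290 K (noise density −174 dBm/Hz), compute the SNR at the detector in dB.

6.2 dB

Noise floor: N = −174 + 10 log₁₀(B) + NF
10 log₁₀(7.34×10⁵) = 58.66 dB
N = −174 + 58.66 + 7.11 = −108.23 dBm
SNR = P_sig − N = −102 − (−108.23) = 6.23 dB → 6.2 dB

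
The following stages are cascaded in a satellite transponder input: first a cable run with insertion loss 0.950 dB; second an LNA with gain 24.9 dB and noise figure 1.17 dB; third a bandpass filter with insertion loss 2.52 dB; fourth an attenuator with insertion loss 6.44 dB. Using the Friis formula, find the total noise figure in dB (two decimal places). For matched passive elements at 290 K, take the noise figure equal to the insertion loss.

2.19 dB

Convert to linear (a loss of L dB is a gain of −L dB): F_i = 10^(NF_i/10), G_i = 10^(G_i,dB/10)
  Stage 1: F_1 = 10^(0.950/10) = 1.245, G_1 = 10^(−0.950/10) = 0.8035
  Stage 2: F_2 = 10^(1.17/10) = 1.309, G_2 = 10^(24.9/10) = 309.0
  Stage 3: F_3 = 10^(2.52/10) = 1.786, G_3 = 10^(−2.52/10) = 0.5598
  Stage 4: F_4 = 10^(6.44/10) = 4.406, G_4 = 10^(−6.44/10) = 0.2270
Friis cascade:
  F = 1.245 + (1.309 − 1)/0.8035 + (1.786 − 1)/248.3 + (4.406 − 1)/139.0 = 1.657
NF = 10 log₁₀(1.657) = 2.19 dB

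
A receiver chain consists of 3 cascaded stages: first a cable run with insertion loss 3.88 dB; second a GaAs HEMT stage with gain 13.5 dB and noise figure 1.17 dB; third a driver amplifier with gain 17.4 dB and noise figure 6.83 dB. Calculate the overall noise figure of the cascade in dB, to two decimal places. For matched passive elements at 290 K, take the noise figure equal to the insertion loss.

Convert to linear (a loss of L dB is a gain of −L dB): F_i = 10^(NF_i/10), G_i = 10^(G_i,dB/10)
  Stage 1: F_1 = 10^(3.88/10) = 2.443, G_1 = 10^(−3.88/10) = 0.4093
  Stage 2: F_2 = 10^(1.17/10) = 1.309, G_2 = 10^(13.5/10) = 22.39
  Stage 3: F_3 = 10^(6.83/10) = 4.819, G_3 = 10^(17.4/10) = 54.95
Friis cascade:
  F = 2.443 + (1.309 − 1)/0.4093 + (4.819 − 1)/9.162 = 3.616
NF = 10 log₁₀(3.616) = 5.58 dB

5.58 dB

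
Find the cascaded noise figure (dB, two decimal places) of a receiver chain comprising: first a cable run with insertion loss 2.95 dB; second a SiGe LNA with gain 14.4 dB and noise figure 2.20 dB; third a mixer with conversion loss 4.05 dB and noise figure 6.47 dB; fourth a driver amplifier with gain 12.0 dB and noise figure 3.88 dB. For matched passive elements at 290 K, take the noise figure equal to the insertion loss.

Convert to linear (a loss of L dB is a gain of −L dB): F_i = 10^(NF_i/10), G_i = 10^(G_i,dB/10)
  Stage 1: F_1 = 10^(2.95/10) = 1.972, G_1 = 10^(−2.95/10) = 0.5070
  Stage 2: F_2 = 10^(2.20/10) = 1.660, G_2 = 10^(14.4/10) = 27.54
  Stage 3: F_3 = 10^(6.47/10) = 4.436, G_3 = 10^(−4.05/10) = 0.3936
  Stage 4: F_4 = 10^(3.88/10) = 2.443, G_4 = 10^(12.0/10) = 15.85
Friis cascade:
  F = 1.972 + (1.660 − 1)/0.5070 + (4.436 − 1)/13.96 + (2.443 − 1)/5.495 = 3.782
NF = 10 log₁₀(3.782) = 5.78 dB

5.78 dB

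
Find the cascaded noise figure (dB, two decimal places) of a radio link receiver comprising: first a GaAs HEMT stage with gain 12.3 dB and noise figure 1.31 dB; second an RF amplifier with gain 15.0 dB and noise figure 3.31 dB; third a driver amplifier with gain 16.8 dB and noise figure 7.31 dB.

1.55 dB

Convert to linear (a loss of L dB is a gain of −L dB): F_i = 10^(NF_i/10), G_i = 10^(G_i,dB/10)
  Stage 1: F_1 = 10^(1.31/10) = 1.352, G_1 = 10^(12.3/10) = 16.98
  Stage 2: F_2 = 10^(3.31/10) = 2.143, G_2 = 10^(15.0/10) = 31.62
  Stage 3: F_3 = 10^(7.31/10) = 5.383, G_3 = 10^(16.8/10) = 47.86
Friis cascade:
  F = 1.352 + (2.143 − 1)/16.98 + (5.383 − 1)/537.0 = 1.428
NF = 10 log₁₀(1.428) = 1.55 dB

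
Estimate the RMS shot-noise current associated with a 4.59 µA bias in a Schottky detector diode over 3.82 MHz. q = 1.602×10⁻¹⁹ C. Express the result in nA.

2.37 nA

I_n = √(2qI·B)
2qI·B = 2 × 1.602×10⁻¹⁹ × 4.59×10⁻⁶ × 3.82×10⁶ = 5.62×10⁻¹⁸ A²
I_n = √(5.62×10⁻¹⁸) = 2.37×10⁻⁹ A = 2.37 nA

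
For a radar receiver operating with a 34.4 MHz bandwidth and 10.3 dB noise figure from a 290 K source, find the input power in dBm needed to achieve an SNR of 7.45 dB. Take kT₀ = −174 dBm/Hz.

−80.9 dBm

Sensitivity = −174 + 10 log₁₀(B) + NF + SNR_min
= −174 + 75.37 + 10.3 + 7.45
= −80.88 dBm → −80.9 dBm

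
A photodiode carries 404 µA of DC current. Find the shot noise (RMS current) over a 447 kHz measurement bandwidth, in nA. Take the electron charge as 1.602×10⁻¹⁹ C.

7.61 nA

I_n = √(2qI·B)
2qI·B = 2 × 1.602×10⁻¹⁹ × 4.04×10⁻⁴ × 4.47×10⁵ = 5.79×10⁻¹⁷ A²
I_n = √(5.79×10⁻¹⁷) = 7.61×10⁻⁹ A = 7.61 nA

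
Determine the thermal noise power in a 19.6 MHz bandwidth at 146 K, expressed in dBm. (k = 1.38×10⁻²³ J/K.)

P_n = kTB = 1.38×10⁻²³ × 146 × 1.96×10⁷ = 3.95×10⁻¹⁴ W
In dBm: 10 log₁₀(3.95×10⁻¹⁴ / 10⁻³) = −104.0 dBm

−104.0 dBm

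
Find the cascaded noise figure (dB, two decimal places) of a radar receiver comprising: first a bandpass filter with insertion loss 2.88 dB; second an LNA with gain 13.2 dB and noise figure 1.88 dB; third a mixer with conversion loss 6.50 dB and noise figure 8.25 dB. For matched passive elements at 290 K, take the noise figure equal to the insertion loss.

5.47 dB

Convert to linear (a loss of L dB is a gain of −L dB): F_i = 10^(NF_i/10), G_i = 10^(G_i,dB/10)
  Stage 1: F_1 = 10^(2.88/10) = 1.941, G_1 = 10^(−2.88/10) = 0.5152
  Stage 2: F_2 = 10^(1.88/10) = 1.542, G_2 = 10^(13.2/10) = 20.89
  Stage 3: F_3 = 10^(8.25/10) = 6.683, G_3 = 10^(−6.50/10) = 0.2239
Friis cascade:
  F = 1.941 + (1.542 − 1)/0.5152 + (6.683 − 1)/10.76 = 3.520
NF = 10 log₁₀(3.520) = 5.47 dB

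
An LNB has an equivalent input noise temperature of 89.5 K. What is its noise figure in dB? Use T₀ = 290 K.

F = 1 + T_e/T₀ = 1 + 89.5/290 = 1.30862
NF = 10 log₁₀(1.30862) = 1.17 dB

1.17 dB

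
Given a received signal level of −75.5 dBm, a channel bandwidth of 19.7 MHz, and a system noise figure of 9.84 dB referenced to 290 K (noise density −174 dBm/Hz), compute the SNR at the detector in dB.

15.7 dB

Noise floor: N = −174 + 10 log₁₀(B) + NF
10 log₁₀(1.97×10⁷) = 72.94 dB
N = −174 + 72.94 + 9.84 = −91.22 dBm
SNR = P_sig − N = −75.5 − (−91.22) = 15.72 dB → 15.7 dB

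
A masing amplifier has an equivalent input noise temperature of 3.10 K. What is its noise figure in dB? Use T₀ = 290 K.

0.046 dB

F = 1 + T_e/T₀ = 1 + 3.10/290 = 1.01069
NF = 10 log₁₀(1.01069) = 0.046 dB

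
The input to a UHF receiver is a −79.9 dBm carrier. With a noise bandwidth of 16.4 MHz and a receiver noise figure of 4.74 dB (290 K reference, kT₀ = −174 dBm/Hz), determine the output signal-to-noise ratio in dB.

17.2 dB

Noise floor: N = −174 + 10 log₁₀(B) + NF
10 log₁₀(1.64×10⁷) = 72.15 dB
N = −174 + 72.15 + 4.74 = −97.11 dBm
SNR = P_sig − N = −79.9 − (−97.11) = 17.21 dB → 17.2 dB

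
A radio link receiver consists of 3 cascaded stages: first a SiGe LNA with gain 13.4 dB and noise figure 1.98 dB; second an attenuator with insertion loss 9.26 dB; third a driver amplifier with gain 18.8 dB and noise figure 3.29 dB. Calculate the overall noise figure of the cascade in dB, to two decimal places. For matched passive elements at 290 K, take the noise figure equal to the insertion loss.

3.72 dB

Convert to linear (a loss of L dB is a gain of −L dB): F_i = 10^(NF_i/10), G_i = 10^(G_i,dB/10)
  Stage 1: F_1 = 10^(1.98/10) = 1.578, G_1 = 10^(13.4/10) = 21.88
  Stage 2: F_2 = 10^(9.26/10) = 8.433, G_2 = 10^(−9.26/10) = 0.1186
  Stage 3: F_3 = 10^(3.29/10) = 2.133, G_3 = 10^(18.8/10) = 75.86
Friis cascade:
  F = 1.578 + (8.433 − 1)/21.88 + (2.133 − 1)/2.594 = 2.354
NF = 10 log₁₀(2.354) = 3.72 dB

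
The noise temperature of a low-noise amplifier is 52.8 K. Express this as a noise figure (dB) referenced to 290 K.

0.726 dB

F = 1 + T_e/T₀ = 1 + 52.8/290 = 1.18207
NF = 10 log₁₀(1.18207) = 0.726 dB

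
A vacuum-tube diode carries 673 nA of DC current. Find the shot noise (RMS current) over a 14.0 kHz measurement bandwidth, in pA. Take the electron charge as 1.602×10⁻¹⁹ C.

I_n = √(2qI·B)
2qI·B = 2 × 1.602×10⁻¹⁹ × 6.73×10⁻⁷ × 1.40×10⁴ = 3.02×10⁻²¹ A²
I_n = √(3.02×10⁻²¹) = 5.49×10⁻¹¹ A = 54.9 pA

54.9 pA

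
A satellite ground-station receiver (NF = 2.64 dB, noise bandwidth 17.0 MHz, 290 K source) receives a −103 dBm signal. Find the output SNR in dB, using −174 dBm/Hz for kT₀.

−3.9 dB

Noise floor: N = −174 + 10 log₁₀(B) + NF
10 log₁₀(1.70×10⁷) = 72.3 dB
N = −174 + 72.3 + 2.64 = −99.06 dBm
SNR = P_sig − N = −103 − (−99.06) = −3.94 dB → −3.9 dB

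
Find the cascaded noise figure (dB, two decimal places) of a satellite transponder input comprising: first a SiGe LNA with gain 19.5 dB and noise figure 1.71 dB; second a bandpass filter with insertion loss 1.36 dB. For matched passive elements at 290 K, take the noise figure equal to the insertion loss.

1.72 dB

Convert to linear (a loss of L dB is a gain of −L dB): F_i = 10^(NF_i/10), G_i = 10^(G_i,dB/10)
  Stage 1: F_1 = 10^(1.71/10) = 1.483, G_1 = 10^(19.5/10) = 89.13
  Stage 2: F_2 = 10^(1.36/10) = 1.368, G_2 = 10^(−1.36/10) = 0.7311
Friis cascade:
  F = 1.483 + (1.368 − 1)/89.13 = 1.487
NF = 10 log₁₀(1.487) = 1.72 dB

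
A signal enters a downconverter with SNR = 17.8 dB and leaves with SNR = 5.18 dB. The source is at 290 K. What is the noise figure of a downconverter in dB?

12.62 dB

NF (dB) = SNR_in(dB) − SNR_out(dB) when the source is at T₀
NF = 17.8 − 5.18 = 12.62 dB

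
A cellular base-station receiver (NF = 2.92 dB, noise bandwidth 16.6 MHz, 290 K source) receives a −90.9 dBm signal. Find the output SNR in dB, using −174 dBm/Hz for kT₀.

Noise floor: N = −174 + 10 log₁₀(B) + NF
10 log₁₀(1.66×10⁷) = 72.2 dB
N = −174 + 72.2 + 2.92 = −98.88 dBm
SNR = P_sig − N = −90.9 − (−98.88) = 7.98 dB → 8.0 dB

8.0 dB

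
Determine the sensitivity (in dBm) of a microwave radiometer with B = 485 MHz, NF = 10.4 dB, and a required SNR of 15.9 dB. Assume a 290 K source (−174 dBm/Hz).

−60.8 dBm

Sensitivity = −174 + 10 log₁₀(B) + NF + SNR_min
= −174 + 86.86 + 10.4 + 15.9
= −60.84 dBm → −60.8 dBm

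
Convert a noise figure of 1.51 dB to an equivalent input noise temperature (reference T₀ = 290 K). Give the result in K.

121 K

F = 10^(1.51/10) = 1.41579
T_e = (F − 1)·T₀ = (1.41579 − 1) × 290 = 121 K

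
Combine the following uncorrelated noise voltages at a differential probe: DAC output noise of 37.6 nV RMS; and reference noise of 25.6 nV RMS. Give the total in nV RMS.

45.5 nV

Uncorrelated sources add in power (mean-square): V_tot = √(ΣV_i²)
V_tot = √[(3.76×10⁻⁸)² + (2.56×10⁻⁸)²] = 4.55×10⁻⁸ V = 45.5 nV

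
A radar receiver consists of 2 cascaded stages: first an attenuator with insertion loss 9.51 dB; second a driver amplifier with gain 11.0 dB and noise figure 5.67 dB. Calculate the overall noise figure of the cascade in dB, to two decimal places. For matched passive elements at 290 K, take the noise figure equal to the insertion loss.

Convert to linear (a loss of L dB is a gain of −L dB): F_i = 10^(NF_i/10), G_i = 10^(G_i,dB/10)
  Stage 1: F_1 = 10^(9.51/10) = 8.933, G_1 = 10^(−9.51/10) = 0.1119
  Stage 2: F_2 = 10^(5.67/10) = 3.690, G_2 = 10^(11.0/10) = 12.59
Friis cascade:
  F = 8.933 + (3.690 − 1)/0.1119 = 32.96
NF = 10 log₁₀(32.96) = 15.18 dB

15.18 dB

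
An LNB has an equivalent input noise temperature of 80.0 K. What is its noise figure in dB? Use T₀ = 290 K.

F = 1 + T_e/T₀ = 1 + 80.0/290 = 1.27586
NF = 10 log₁₀(1.27586) = 1.06 dB

1.06 dB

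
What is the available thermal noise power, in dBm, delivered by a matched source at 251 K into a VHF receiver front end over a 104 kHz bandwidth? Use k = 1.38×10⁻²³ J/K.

−124.4 dBm

P_n = kTB = 1.38×10⁻²³ × 251 × 1.04×10⁵ = 3.60×10⁻¹⁶ W
In dBm: 10 log₁₀(3.60×10⁻¹⁶ / 10⁻³) = −124.4 dBm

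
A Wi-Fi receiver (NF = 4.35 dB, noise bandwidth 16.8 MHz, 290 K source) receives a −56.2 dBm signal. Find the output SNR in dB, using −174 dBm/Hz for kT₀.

Noise floor: N = −174 + 10 log₁₀(B) + NF
10 log₁₀(1.68×10⁷) = 72.25 dB
N = −174 + 72.25 + 4.35 = −97.40 dBm
SNR = P_sig − N = −56.2 − (−97.40) = 41.20 dB → 41.2 dB

41.2 dB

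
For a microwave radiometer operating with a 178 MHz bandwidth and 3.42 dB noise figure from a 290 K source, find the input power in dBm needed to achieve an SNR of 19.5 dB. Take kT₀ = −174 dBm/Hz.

Sensitivity = −174 + 10 log₁₀(B) + NF + SNR_min
= −174 + 82.5 + 3.42 + 19.5
= −68.58 dBm → −68.6 dBm

−68.6 dBm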